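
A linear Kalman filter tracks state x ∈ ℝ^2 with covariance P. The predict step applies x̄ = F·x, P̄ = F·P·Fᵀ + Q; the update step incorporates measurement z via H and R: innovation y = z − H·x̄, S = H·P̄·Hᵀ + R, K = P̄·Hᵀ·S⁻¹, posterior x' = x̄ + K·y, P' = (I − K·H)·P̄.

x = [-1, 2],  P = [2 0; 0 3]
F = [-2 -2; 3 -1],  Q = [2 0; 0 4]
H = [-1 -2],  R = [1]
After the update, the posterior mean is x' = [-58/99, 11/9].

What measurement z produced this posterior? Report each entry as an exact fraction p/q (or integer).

x̄ = F·x = [-2, -5]
P̄ = F·P·Fᵀ + Q = [22 -6; -6 25]
S = H·P̄·Hᵀ + R = [99]
K = P̄·Hᵀ·S⁻¹ = [-10/99; -4/9]
x' − x̄ = [140/99, 56/9] = K·y
y = (KᵀK)⁻¹·Kᵀ·(x' − x̄) = [-14]
z = y + H·x̄ = [-14] + [12] = [-2]

z = [-2]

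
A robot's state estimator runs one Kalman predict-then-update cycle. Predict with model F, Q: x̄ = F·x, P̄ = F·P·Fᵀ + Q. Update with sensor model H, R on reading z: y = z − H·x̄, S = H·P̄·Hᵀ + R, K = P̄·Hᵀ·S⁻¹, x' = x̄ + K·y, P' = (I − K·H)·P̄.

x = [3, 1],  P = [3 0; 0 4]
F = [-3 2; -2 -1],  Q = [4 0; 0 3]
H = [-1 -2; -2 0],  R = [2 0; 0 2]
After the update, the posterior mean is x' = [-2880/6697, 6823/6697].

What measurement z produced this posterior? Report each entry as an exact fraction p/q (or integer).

x̄ = F·x = [-7, -7]
P̄ = F·P·Fᵀ + Q = [47 10; 10 19]
S = H·P̄·Hᵀ + R = [165 134; 134 190]
K = P̄·Hᵀ·S⁻¹ = [-67/6697 -3266/6697; -3220/6697 1566/6697]
x' − x̄ = [43999/6697, 53702/6697] = K·y
y = (KᵀK)⁻¹·Kᵀ·(x' − x̄) = [-23, -13]
z = y + H·x̄ = [-23, -13] + [21, 14] = [-2, 1]

z = [-2, 1]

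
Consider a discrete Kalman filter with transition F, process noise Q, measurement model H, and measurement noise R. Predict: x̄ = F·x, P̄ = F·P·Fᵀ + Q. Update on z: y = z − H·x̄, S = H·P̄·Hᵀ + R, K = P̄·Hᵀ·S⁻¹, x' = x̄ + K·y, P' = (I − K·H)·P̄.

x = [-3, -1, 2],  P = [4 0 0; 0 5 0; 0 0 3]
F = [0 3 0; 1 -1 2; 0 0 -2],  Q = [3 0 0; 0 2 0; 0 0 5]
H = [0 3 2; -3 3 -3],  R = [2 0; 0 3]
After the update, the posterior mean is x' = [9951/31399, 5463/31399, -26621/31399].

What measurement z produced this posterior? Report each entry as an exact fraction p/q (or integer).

x̄ = F·x = [-3, 2, -4]
P̄ = F·P·Fᵀ + Q = [48 -15 0; -15 23 -12; 0 -12 17]
S = H·P̄·Hᵀ + R = [133 276; 276 1281]
K = P̄·Hᵀ·S⁻¹ = [-1827/31399 -4239/31399; 5415/31399 2510/31399; 7150/31399 -3673/31399]
x' − x̄ = [104148/31399, -57335/31399, 98975/31399] = K·y
y = (KᵀK)⁻¹·Kᵀ·(x' − x̄) = [1, -25]
z = y + H·x̄ = [1, -25] + [-2, 27] = [-1, 2]

z = [-1, 2]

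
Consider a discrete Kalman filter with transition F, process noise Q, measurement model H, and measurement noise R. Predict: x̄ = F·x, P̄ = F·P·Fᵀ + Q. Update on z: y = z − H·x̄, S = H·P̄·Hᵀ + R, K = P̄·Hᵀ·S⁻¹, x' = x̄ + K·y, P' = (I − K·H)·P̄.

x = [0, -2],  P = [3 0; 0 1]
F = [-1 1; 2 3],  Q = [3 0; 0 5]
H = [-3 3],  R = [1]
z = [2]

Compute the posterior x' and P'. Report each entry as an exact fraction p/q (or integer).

x' = [-281/88, -447/176]
P' = [391/88 777/176; 777/176 1583/352]

x̄ = F·x = [-2, -6]
P̄ = F·P·Fᵀ + Q = [7 -3; -3 26]
y = z − H·x̄ = [14]
S = H·P̄·Hᵀ + R = [352]
K = P̄·Hᵀ·S⁻¹ = [-15/176; 87/352]
x' = x̄ + K·y = [-281/88, -447/176]
P' = (I − K·H)·P̄ = [391/88 777/176; 777/176 1583/352]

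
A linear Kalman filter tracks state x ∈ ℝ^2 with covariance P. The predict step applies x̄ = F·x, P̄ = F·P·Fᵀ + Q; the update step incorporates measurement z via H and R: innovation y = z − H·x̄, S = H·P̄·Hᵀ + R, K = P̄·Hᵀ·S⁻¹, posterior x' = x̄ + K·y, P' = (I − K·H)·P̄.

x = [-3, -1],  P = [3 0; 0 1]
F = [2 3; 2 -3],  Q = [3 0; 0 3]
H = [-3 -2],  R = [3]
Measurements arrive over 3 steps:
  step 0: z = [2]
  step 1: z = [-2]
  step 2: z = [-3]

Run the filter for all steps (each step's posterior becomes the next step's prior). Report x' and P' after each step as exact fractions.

step 0: x̄ = F·x = [-9, -3]
step 0: P̄ = F·P·Fᵀ + Q = [24 3; 3 24]
step 0: y = z − H·x̄ = [-31]
step 0: S = H·P̄·Hᵀ + R = [351]
step 0: K = P̄·Hᵀ·S⁻¹ = [-2/9; -19/117]
step 0: x' = x̄ + K·y = [-19/9, 238/117]
step 0: P' = (I − K·H)·P̄ = [20/3 -29/3; -29/3 575/39]
step 1: x̄ = F·x = [220/117, -1208/117]
step 1: P̄ = F·P·Fᵀ + Q = [1808/39 -4135/39; -4135/39 10856/39]
step 1: y = z − H·x̄ = [-1990/117]
step 1: S = H·P̄·Hᵀ + R = [10193/39]
step 1: K = P̄·Hᵀ·S⁻¹ = [2846/10193; -9307/10193]
step 1: x' = x̄ + K·y = [-29240/10193, 53058/10193]
step 1: P' = (I − K·H)·P̄ = [264852/10193 -401547/10193; -401547/10193 616281/10193]
step 2: x̄ = F·x = [100694/10193, -217654/10193]
step 2: P̄ = F·P·Fᵀ + Q = [1817952/10193 -4487121/10193; -4487121/10193 11455080/10193]
step 2: y = z − H·x̄ = [-163805/10193]
step 2: S = H·P̄·Hᵀ + R = [8367015/10193]
step 2: K = P̄·Hᵀ·S⁻¹ = [1173462/2789005; -3149599/2789005]
step 2: x' = x̄ + K·y = [1738784/557801, -1787855/557801]
step 2: P' = (I − K·H)·P̄ = [92145396/2789005 -139978287/2789005; -139978287/2789005 214691829/2789005]

step 0: x' = [-19/9, 238/117], P' = [20/3 -29/3; -29/3 575/39]
step 1: x' = [-29240/10193, 53058/10193], P' = [264852/10193 -401547/10193; -401547/10193 616281/10193]
step 2: x' = [1738784/557801, -1787855/557801], P' = [92145396/2789005 -139978287/2789005; -139978287/2789005 214691829/2789005]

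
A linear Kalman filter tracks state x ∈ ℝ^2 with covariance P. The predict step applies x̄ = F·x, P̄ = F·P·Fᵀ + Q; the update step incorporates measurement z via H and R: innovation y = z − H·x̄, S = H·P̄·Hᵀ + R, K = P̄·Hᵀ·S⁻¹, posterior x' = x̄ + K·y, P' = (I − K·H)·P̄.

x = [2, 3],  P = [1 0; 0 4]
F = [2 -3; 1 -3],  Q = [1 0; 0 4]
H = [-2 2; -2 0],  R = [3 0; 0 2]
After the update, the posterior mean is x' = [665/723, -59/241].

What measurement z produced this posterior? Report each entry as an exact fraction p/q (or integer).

x̄ = F·x = [-5, -7]
P̄ = F·P·Fᵀ + Q = [41 38; 38 41]
S = H·P̄·Hᵀ + R = [27 12; 12 166]
K = P̄·Hᵀ·S⁻¹ = [-2/723 -119/241; 106/241 -118/241]
x' − x̄ = [4280/723, 1628/241] = K·y
y = (KᵀK)⁻¹·Kᵀ·(x' − x̄) = [2, -12]
z = y + H·x̄ = [2, -12] + [-4, 10] = [-2, -2]

z = [-2, -2]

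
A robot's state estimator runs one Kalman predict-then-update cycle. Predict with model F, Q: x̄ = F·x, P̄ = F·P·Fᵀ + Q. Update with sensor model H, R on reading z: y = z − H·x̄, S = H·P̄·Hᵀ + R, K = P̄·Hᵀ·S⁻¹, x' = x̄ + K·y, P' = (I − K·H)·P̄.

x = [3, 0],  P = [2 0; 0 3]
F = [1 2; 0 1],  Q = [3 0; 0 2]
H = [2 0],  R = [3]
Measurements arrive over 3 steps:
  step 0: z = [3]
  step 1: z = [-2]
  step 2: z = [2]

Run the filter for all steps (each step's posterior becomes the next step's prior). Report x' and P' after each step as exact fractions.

step 0: x' = [111/71, -36/71], P' = [51/71 18/71; 18/71 211/71]
step 1: x' = [-4603/4933, -5228/4933], P' = [3540/4933 1320/4933; 1320/4933 13619/4933]
step 2: x' = [267203/327179, 116204/327179], P' = [234285/327179 85674/327179; 85674/327179 896323/327179]

step 0: x̄ = F·x = [3, 0]
step 0: P̄ = F·P·Fᵀ + Q = [17 6; 6 5]
step 0: y = z − H·x̄ = [-3]
step 0: S = H·P̄·Hᵀ + R = [71]
step 0: K = P̄·Hᵀ·S⁻¹ = [34/71; 12/71]
step 0: x' = x̄ + K·y = [111/71, -36/71]
step 0: P' = (I − K·H)·P̄ = [51/71 18/71; 18/71 211/71]
step 1: x̄ = F·x = [39/71, -36/71]
step 1: P̄ = F·P·Fᵀ + Q = [1180/71 440/71; 440/71 353/71]
step 1: y = z − H·x̄ = [-220/71]
step 1: S = H·P̄·Hᵀ + R = [4933/71]
step 1: K = P̄·Hᵀ·S⁻¹ = [2360/4933; 880/4933]
step 1: x' = x̄ + K·y = [-4603/4933, -5228/4933]
step 1: P' = (I − K·H)·P̄ = [3540/4933 1320/4933; 1320/4933 13619/4933]
step 2: x̄ = F·x = [-15059/4933, -5228/4933]
step 2: P̄ = F·P·Fᵀ + Q = [78095/4933 28558/4933; 28558/4933 23485/4933]
step 2: y = z − H·x̄ = [39984/4933]
step 2: S = H·P̄·Hᵀ + R = [327179/4933]
step 2: K = P̄·Hᵀ·S⁻¹ = [156190/327179; 57116/327179]
step 2: x' = x̄ + K·y = [267203/327179, 116204/327179]
step 2: P' = (I − K·H)·P̄ = [234285/327179 85674/327179; 85674/327179 896323/327179]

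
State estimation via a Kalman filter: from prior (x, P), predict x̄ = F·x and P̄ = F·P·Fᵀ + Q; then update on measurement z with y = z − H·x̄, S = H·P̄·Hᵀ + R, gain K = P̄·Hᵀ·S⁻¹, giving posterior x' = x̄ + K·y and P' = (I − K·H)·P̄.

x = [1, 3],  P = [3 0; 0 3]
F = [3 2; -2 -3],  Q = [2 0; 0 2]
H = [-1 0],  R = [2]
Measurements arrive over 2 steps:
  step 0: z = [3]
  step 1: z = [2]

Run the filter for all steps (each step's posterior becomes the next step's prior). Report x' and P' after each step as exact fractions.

step 0: x' = [-105/43, -41/43], P' = [82/43 -72/43; -72/43 467/43]
step 1: x' = [-2225/957, -372/319], P' = [1828/957 -786/319; -786/319 6291/319]

step 0: x̄ = F·x = [9, -11]
step 0: P̄ = F·P·Fᵀ + Q = [41 -36; -36 41]
step 0: y = z − H·x̄ = [12]
step 0: S = H·P̄·Hᵀ + R = [43]
step 0: K = P̄·Hᵀ·S⁻¹ = [-41/43; 36/43]
step 0: x' = x̄ + K·y = [-105/43, -41/43]
step 0: P' = (I − K·H)·P̄ = [82/43 -72/43; -72/43 467/43]
step 1: x̄ = F·x = [-397/43, 333/43]
step 1: P̄ = F·P·Fᵀ + Q = [1828/43 -2358/43; -2358/43 3753/43]
step 1: y = z − H·x̄ = [-311/43]
step 1: S = H·P̄·Hᵀ + R = [1914/43]
step 1: K = P̄·Hᵀ·S⁻¹ = [-914/957; 393/319]
step 1: x' = x̄ + K·y = [-2225/957, -372/319]
step 1: P' = (I − K·H)·P̄ = [1828/957 -786/319; -786/319 6291/319]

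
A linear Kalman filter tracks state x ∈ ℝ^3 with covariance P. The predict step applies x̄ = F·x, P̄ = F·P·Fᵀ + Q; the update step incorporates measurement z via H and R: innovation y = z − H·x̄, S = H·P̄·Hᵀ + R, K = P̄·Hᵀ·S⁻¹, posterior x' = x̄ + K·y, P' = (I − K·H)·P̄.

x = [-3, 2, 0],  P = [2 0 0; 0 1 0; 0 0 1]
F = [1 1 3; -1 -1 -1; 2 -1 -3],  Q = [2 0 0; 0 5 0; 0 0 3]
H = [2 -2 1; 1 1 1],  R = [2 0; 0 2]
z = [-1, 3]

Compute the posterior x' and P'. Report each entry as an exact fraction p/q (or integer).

x̄ = F·x = [-1, 1, -8]
P̄ = F·P·Fᵀ + Q = [14 -6 -6; -6 9 0; -6 0 21]
y = z − H·x̄ = [11, 11]
S = H·P̄·Hᵀ + R = [139 13; 13 22]
K = P̄·Hᵀ·S⁻¹ = [722/2889 -164/2889; -233/963 269/963; 1/963 656/963]
x' = x̄ + K·y = [361/321, 151/107, -53/107]
P' = (I − K·H)·P̄ = [16226/2889 1606/963 -7124/963; 1606/963 290/321 -646/321; -7124/963 -646/321 3458/321]

x' = [361/321, 151/107, -53/107]
P' = [16226/2889 1606/963 -7124/963; 1606/963 290/321 -646/321; -7124/963 -646/321 3458/321]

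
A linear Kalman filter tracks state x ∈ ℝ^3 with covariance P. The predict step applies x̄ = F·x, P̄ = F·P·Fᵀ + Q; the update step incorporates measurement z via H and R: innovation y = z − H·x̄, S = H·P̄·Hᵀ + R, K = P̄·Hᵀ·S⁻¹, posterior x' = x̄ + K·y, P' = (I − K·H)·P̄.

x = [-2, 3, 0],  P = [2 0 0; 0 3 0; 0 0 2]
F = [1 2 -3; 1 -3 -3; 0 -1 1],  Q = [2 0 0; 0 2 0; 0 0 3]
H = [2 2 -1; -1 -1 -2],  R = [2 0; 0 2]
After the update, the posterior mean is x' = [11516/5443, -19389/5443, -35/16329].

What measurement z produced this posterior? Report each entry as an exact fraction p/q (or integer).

x̄ = F·x = [4, -11, -3]
P̄ = F·P·Fᵀ + Q = [34 2 -12; 2 49 3; -12 3 8]
S = H·P̄·Hᵀ + R = [394 -131; -131 85]
K = P̄·Hᵀ·S⁻¹ = [1856/5443 2092/5443; 316/5443 -3163/5443; -3127/16329 -6164/16329]
x' − x̄ = [-10256/5443, 40484/5443, 48952/16329] = K·y
y = (KᵀK)⁻¹·Kᵀ·(x' − x̄) = [8, -12]
z = y + H·x̄ = [8, -12] + [-11, 13] = [-3, 1]

z = [-3, 1]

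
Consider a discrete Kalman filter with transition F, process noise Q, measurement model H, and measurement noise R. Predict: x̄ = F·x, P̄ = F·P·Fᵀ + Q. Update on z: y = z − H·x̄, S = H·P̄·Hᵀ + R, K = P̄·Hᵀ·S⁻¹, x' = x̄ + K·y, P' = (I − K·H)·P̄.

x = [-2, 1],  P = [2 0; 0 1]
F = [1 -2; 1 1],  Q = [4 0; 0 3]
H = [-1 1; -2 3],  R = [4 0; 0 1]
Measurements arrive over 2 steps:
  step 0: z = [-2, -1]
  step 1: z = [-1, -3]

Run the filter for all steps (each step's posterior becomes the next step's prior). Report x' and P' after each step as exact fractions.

step 0: x' = [-377/228, -113/76], P' = [565/114 125/38; 125/38 87/38]
step 1: x' = [97445/212332, -149423/212332], P' = [318203/106166 212147/106166; 212147/106166 152835/106166]

step 0: x̄ = F·x = [-4, -1]
step 0: P̄ = F·P·Fᵀ + Q = [10 0; 0 6]
step 0: y = z − H·x̄ = [-5, -6]
step 0: S = H·P̄·Hᵀ + R = [20 38; 38 95]
step 0: K = P̄·Hᵀ·S⁻¹ = [-5/12 -5/114; -1/4 11/38]
step 0: x' = x̄ + K·y = [-377/228, -113/76]
step 0: P' = (I − K·H)·P̄ = [565/114 125/38; 125/38 87/38]
step 1: x̄ = F·x = [301/228, -179/57]
step 1: P̄ = F·P·Fᵀ + Q = [565/114 -166/57; -166/57 959/57]
step 1: y = z − H·x̄ = [263/76, 1033/114]
step 1: S = H·P̄·Hᵀ + R = [1201/38 1424/19; 1424/19 11810/57]
step 1: K = P̄·Hᵀ·S⁻¹ = [-13257/53083 35/106166; -7414/53083 34211/106166]
step 1: x' = x̄ + K·y = [97445/212332, -149423/212332]
step 1: P' = (I − K·H)·P̄ = [318203/106166 212147/106166; 212147/106166 152835/106166]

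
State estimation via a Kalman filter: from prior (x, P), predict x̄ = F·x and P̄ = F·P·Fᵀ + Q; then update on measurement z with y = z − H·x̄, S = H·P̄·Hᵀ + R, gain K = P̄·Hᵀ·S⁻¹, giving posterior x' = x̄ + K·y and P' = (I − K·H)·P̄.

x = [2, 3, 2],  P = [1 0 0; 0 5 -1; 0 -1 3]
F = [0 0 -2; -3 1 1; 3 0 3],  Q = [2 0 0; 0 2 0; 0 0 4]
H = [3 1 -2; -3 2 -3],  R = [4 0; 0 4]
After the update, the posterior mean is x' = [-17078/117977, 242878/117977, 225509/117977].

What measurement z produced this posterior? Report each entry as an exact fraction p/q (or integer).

x̄ = F·x = [-4, -1, 12]
P̄ = F·P·Fᵀ + Q = [14 -4 -18; -4 17 -3; -18 -3 40]
S = H·P̄·Hᵀ + R = [511 211; 211 318]
K = P̄·Hᵀ·S⁻¹ = [22688/117977 -13570/117977; -8107/117977 25784/117977; -28374/117977 -7885/117977]
x' − x̄ = [454830/117977, 360855/117977, -1190215/117977] = K·y
y = (KᵀK)⁻¹·Kᵀ·(x' − x̄) = [35, 25]
z = y + H·x̄ = [35, 25] + [-37, -26] = [-2, -1]

z = [-2, -1]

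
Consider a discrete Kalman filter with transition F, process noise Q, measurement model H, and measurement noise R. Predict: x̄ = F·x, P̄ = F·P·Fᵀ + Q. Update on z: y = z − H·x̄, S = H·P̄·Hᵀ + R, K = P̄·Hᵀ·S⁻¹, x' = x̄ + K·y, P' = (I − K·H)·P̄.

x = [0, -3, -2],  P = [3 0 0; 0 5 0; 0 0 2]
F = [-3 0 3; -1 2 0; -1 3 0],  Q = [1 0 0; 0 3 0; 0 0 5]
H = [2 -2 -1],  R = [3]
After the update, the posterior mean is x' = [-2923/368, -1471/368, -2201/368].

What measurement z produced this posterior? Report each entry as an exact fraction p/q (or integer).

x̄ = F·x = [-6, -6, -9]
P̄ = F·P·Fᵀ + Q = [46 9 9; 9 26 33; 9 33 53]
S = H·P̄·Hᵀ + R = [368]
K = P̄·Hᵀ·S⁻¹ = [65/368; -67/368; -101/368]
x' − x̄ = [-715/368, 737/368, 1111/368] = K·y
y = (KᵀK)⁻¹·Kᵀ·(x' − x̄) = [-11]
z = y + H·x̄ = [-11] + [9] = [-2]

z = [-2]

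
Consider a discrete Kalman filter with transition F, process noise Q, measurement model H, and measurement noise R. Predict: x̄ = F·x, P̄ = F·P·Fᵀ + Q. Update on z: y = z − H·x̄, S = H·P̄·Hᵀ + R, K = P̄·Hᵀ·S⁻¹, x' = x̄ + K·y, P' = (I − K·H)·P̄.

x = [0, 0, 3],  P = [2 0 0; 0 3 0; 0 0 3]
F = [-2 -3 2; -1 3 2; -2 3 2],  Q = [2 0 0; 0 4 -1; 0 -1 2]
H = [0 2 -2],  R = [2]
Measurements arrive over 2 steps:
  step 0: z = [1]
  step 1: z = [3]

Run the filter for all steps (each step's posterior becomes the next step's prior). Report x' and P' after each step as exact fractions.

step 0: x' = [122/21, 43/7, 17/3], P' = [997/21 -69/7 -29/3; -69/7 309/7 44; -29/3 44 133/3]
step 1: x' = [-28664/2351, 72852/2351, 69235/2351], P' = [163077/2351 -413128/2351 -411349/2351; -413128/2351 2592508/2351 2594427/2351; -411349/2351 2594427/2351 2597511/2351]

step 0: x̄ = F·x = [6, 6, 6]
step 0: P̄ = F·P·Fᵀ + Q = [49 -11 -7; -11 45 42; -7 42 49]
step 0: y = z − H·x̄ = [1]
step 0: S = H·P̄·Hᵀ + R = [42]
step 0: K = P̄·Hᵀ·S⁻¹ = [-4/21; 1/7; -1/3]
step 0: x' = x̄ + K·y = [122/21, 43/7, 17/3]
step 0: P' = (I − K·H)·P̄ = [997/21 -69/7 -29/3; -69/7 309/7 44; -29/3 44 133/3]
step 1: x̄ = F·x = [-131/7, 503/21, 127/7]
step 1: P̄ = F·P·Fᵀ + Q = [1383/7 -262/7 331/7; -262/7 26290/21 9403/7; 331/7 9403/7 10431/7]
step 1: y = z − H·x̄ = [-181/21]
step 1: S = H·P̄·Hᵀ + R = [4702/21]
step 1: K = P̄·Hᵀ·S⁻¹ = [-1779/2351; -1919/2351; -3084/2351]
step 1: x' = x̄ + K·y = [-28664/2351, 72852/2351, 69235/2351]
step 1: P' = (I − K·H)·P̄ = [163077/2351 -413128/2351 -411349/2351; -413128/2351 2592508/2351 2594427/2351; -411349/2351 2594427/2351 2597511/2351]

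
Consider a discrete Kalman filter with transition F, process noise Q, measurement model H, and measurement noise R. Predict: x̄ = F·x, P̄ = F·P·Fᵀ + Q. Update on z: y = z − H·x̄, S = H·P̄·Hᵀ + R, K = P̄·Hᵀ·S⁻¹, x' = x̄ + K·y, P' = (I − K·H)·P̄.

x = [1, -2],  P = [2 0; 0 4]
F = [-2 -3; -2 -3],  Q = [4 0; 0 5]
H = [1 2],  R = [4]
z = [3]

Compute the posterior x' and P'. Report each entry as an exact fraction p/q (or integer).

x' = [59/53, 209/212]
P' = [232/53 -82/53; -82/53 153/106]

x̄ = F·x = [4, 4]
P̄ = F·P·Fᵀ + Q = [48 44; 44 49]
y = z − H·x̄ = [-9]
S = H·P̄·Hᵀ + R = [424]
K = P̄·Hᵀ·S⁻¹ = [17/53; 71/212]
x' = x̄ + K·y = [59/53, 209/212]
P' = (I − K·H)·P̄ = [232/53 -82/53; -82/53 153/106]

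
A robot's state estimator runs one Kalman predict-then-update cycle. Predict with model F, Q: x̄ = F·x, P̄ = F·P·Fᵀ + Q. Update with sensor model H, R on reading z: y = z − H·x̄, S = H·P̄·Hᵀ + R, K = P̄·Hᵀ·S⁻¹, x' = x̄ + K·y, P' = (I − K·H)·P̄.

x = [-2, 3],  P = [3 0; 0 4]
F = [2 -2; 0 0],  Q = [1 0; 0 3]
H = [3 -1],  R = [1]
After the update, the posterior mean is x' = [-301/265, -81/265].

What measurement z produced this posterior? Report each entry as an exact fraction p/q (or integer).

x̄ = F·x = [-10, 0]
P̄ = F·P·Fᵀ + Q = [29 0; 0 3]
S = H·P̄·Hᵀ + R = [265]
K = P̄·Hᵀ·S⁻¹ = [87/265; -3/265]
x' − x̄ = [2349/265, -81/265] = K·y
y = (KᵀK)⁻¹·Kᵀ·(x' − x̄) = [27]
z = y + H·x̄ = [27] + [-30] = [-3]

z = [-3]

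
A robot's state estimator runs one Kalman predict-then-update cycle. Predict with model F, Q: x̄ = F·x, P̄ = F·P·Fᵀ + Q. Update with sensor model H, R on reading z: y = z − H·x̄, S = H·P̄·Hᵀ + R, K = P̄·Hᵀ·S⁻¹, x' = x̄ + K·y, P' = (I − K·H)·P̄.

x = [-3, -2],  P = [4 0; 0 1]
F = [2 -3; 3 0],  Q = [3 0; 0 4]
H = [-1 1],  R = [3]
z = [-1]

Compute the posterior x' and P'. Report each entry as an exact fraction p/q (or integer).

x̄ = F·x = [0, -9]
P̄ = F·P·Fᵀ + Q = [28 24; 24 40]
y = z − H·x̄ = [8]
S = H·P̄·Hᵀ + R = [23]
K = P̄·Hᵀ·S⁻¹ = [-4/23; 16/23]
x' = x̄ + K·y = [-32/23, -79/23]
P' = (I − K·H)·P̄ = [628/23 616/23; 616/23 664/23]

x' = [-32/23, -79/23]
P' = [628/23 616/23; 616/23 664/23]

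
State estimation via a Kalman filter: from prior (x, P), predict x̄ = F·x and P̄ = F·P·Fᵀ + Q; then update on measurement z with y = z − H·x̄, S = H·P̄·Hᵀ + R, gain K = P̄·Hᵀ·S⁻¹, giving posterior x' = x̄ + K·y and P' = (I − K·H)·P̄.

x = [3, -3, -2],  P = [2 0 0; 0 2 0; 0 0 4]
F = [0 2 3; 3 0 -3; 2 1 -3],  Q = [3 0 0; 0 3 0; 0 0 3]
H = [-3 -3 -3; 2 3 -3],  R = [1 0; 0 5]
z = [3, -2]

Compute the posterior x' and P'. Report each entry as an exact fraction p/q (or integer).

x̄ = F·x = [-12, 15, 9]
P̄ = F·P·Fᵀ + Q = [47 -36 -32; -36 57 48; -32 48 49]
y = z − H·x̄ = [39, 4]
S = H·P̄·Hᵀ + R = [1018 90; 90 235]
K = P̄·Hᵀ·S⁻¹ = [1485/46226 38903/115565; -8919/46226 -2718/23113; -7959/46226 -25328/115565]
x' = x̄ + K·y = [-2172761/231130, 323805/46226, 325541/231130]
P' = (I − K·H)·P̄ = [4015243/231130 -656487/46226 -735283/231130; -656487/46226 544029/46226 115431/46226; -735283/231130 115431/46226 171393/231130]

x' = [-2172761/231130, 323805/46226, 325541/231130]
P' = [4015243/231130 -656487/46226 -735283/231130; -656487/46226 544029/46226 115431/46226; -735283/231130 115431/46226 171393/231130]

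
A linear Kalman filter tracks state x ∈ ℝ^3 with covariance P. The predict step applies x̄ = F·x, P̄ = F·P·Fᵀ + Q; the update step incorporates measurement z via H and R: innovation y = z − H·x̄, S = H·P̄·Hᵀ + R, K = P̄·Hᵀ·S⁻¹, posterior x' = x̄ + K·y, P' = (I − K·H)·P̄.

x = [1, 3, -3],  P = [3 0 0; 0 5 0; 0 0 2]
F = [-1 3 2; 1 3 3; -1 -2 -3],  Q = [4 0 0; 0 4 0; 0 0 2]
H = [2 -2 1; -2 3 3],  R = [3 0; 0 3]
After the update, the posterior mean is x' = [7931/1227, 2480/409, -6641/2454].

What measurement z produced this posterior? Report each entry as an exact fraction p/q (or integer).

z = [-2, -3]

x̄ = F·x = [2, 1, 2]
P̄ = F·P·Fᵀ + Q = [60 54 -39; 54 70 -51; -39 -51 43]
S = H·P̄·Hᵀ + R = [182 6; 6 162]
K = P̄·Hᵀ·S⁻¹ = [-109/818 -562/1227; -365/818 -122/409; 585/1636 1571/4908]
x' − x̄ = [5477/1227, 2071/409, -11549/2454] = K·y
y = (KᵀK)⁻¹·Kᵀ·(x' − x̄) = [-6, -8]
z = y + H·x̄ = [-6, -8] + [4, 5] = [-2, -3]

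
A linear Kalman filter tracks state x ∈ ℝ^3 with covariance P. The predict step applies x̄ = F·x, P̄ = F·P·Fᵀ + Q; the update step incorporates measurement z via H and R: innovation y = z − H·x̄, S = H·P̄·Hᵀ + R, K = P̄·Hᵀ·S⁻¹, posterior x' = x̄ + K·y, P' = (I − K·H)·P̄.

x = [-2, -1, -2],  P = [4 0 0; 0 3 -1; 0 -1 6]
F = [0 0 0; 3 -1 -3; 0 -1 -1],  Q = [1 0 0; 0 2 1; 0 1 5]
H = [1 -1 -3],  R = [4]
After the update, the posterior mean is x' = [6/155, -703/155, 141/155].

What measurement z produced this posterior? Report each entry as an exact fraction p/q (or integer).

x̄ = F·x = [0, 1, 3]
P̄ = F·P·Fᵀ + Q = [1 0 0; 0 89 18; 0 18 12]
S = H·P̄·Hᵀ + R = [310]
K = P̄·Hᵀ·S⁻¹ = [1/310; -143/310; -27/155]
x' − x̄ = [6/155, -858/155, -324/155] = K·y
y = (KᵀK)⁻¹·Kᵀ·(x' − x̄) = [12]
z = y + H·x̄ = [12] + [-10] = [2]

z = [2]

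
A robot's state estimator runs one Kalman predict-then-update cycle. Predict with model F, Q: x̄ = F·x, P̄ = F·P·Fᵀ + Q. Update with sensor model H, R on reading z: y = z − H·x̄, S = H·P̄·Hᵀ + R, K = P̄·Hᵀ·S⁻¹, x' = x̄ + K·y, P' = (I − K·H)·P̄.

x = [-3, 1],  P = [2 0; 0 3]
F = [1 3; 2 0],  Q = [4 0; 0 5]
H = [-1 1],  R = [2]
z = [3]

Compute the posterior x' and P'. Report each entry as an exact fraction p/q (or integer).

x̄ = F·x = [0, -6]
P̄ = F·P·Fᵀ + Q = [33 4; 4 13]
y = z − H·x̄ = [9]
S = H·P̄·Hᵀ + R = [40]
K = P̄·Hᵀ·S⁻¹ = [-29/40; 9/40]
x' = x̄ + K·y = [-261/40, -159/40]
P' = (I − K·H)·P̄ = [479/40 421/40; 421/40 439/40]

x' = [-261/40, -159/40]
P' = [479/40 421/40; 421/40 439/40]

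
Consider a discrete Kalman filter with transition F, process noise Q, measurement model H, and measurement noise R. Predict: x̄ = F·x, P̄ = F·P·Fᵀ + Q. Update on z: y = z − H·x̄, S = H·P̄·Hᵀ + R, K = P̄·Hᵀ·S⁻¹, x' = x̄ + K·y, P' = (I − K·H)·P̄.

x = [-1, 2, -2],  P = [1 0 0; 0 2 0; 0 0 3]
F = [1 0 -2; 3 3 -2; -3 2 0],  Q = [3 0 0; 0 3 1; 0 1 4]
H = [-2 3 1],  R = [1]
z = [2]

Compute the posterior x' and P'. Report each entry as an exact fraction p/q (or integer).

x̄ = F·x = [3, 7, 7]
P̄ = F·P·Fᵀ + Q = [16 15 -3; 15 42 4; -3 4 21]
y = z − H·x̄ = [-20]
S = H·P̄·Hᵀ + R = [320]
K = P̄·Hᵀ·S⁻¹ = [1/32; 5/16; 39/320]
x' = x̄ + K·y = [19/8, 3/4, 73/16]
P' = (I − K·H)·P̄ = [251/16 95/8 -135/32; 95/8 43/4 -131/16; -135/32 -131/16 5199/320]

x' = [19/8, 3/4, 73/16]
P' = [251/16 95/8 -135/32; 95/8 43/4 -131/16; -135/32 -131/16 5199/320]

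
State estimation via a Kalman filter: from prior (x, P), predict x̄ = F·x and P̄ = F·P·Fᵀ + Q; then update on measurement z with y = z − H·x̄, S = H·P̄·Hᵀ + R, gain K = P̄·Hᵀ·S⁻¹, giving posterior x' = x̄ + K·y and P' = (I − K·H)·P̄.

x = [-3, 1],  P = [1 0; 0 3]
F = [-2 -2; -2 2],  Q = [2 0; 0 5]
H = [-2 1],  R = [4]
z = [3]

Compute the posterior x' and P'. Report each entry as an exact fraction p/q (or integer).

x̄ = F·x = [4, 8]
P̄ = F·P·Fᵀ + Q = [18 -8; -8 21]
y = z − H·x̄ = [3]
S = H·P̄·Hᵀ + R = [129]
K = P̄·Hᵀ·S⁻¹ = [-44/129; 37/129]
x' = x̄ + K·y = [128/43, 381/43]
P' = (I − K·H)·P̄ = [386/129 596/129; 596/129 1340/129]

x' = [128/43, 381/43]
P' = [386/129 596/129; 596/129 1340/129]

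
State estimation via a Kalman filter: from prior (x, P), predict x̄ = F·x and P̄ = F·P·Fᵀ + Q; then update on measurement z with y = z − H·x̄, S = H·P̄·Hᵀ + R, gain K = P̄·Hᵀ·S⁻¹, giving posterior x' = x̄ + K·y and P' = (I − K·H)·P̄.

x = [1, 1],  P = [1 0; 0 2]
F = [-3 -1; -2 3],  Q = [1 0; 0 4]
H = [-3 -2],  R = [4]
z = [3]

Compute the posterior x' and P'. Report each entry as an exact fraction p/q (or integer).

x̄ = F·x = [-4, 1]
P̄ = F·P·Fᵀ + Q = [12 0; 0 26]
y = z − H·x̄ = [-7]
S = H·P̄·Hᵀ + R = [216]
K = P̄·Hᵀ·S⁻¹ = [-1/6; -13/54]
x' = x̄ + K·y = [-17/6, 145/54]
P' = (I − K·H)·P̄ = [6 -26/3; -26/3 364/27]

x' = [-17/6, 145/54]
P' = [6 -26/3; -26/3 364/27]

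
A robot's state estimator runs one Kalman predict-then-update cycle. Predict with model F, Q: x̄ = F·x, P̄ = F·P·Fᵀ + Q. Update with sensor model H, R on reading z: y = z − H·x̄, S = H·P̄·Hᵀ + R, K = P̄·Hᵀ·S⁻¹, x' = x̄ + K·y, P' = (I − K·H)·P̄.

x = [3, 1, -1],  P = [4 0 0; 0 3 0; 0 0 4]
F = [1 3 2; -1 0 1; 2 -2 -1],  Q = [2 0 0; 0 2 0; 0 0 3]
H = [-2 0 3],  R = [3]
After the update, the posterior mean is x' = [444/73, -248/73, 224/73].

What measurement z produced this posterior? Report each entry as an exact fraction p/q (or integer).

x̄ = F·x = [4, -4, 5]
P̄ = F·P·Fᵀ + Q = [49 4 -18; 4 10 -12; -18 -12 35]
S = H·P̄·Hᵀ + R = [730]
K = P̄·Hᵀ·S⁻¹ = [-76/365; -22/365; 141/730]
x' − x̄ = [152/73, 44/73, -141/73] = K·y
y = (KᵀK)⁻¹·Kᵀ·(x' − x̄) = [-10]
z = y + H·x̄ = [-10] + [7] = [-3]

z = [-3]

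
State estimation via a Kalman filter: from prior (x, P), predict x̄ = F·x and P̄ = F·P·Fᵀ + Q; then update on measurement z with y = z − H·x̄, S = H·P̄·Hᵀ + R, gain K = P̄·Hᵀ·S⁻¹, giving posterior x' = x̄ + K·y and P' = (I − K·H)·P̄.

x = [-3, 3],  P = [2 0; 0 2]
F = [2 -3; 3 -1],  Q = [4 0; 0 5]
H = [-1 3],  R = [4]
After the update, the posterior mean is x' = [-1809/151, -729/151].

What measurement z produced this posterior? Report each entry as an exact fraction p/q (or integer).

x̄ = F·x = [-15, -12]
P̄ = F·P·Fᵀ + Q = [30 18; 18 25]
S = H·P̄·Hᵀ + R = [151]
K = P̄·Hᵀ·S⁻¹ = [24/151; 57/151]
x' − x̄ = [456/151, 1083/151] = K·y
y = (KᵀK)⁻¹·Kᵀ·(x' − x̄) = [19]
z = y + H·x̄ = [19] + [-21] = [-2]

z = [-2]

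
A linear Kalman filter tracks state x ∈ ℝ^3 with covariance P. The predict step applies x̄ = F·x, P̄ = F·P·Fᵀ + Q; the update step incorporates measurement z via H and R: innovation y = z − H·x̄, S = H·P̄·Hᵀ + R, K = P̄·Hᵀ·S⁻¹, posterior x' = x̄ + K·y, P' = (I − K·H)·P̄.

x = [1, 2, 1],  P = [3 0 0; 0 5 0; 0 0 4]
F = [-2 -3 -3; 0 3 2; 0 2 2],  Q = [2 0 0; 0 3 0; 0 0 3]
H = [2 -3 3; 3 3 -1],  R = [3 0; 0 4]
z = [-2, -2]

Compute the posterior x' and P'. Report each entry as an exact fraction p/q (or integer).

x' = [-66805/59398, 40399/59398, 21687/29699]
P' = [73563/29699 -235041/59398 -317253/59398; -235041/59398 430557/59398 284120/29699; -317253/59398 284120/29699 769809/59398]

x̄ = F·x = [-11, 8, 6]
P̄ = F·P·Fᵀ + Q = [95 -69 -54; -69 64 46; -54 46 39]
y = z − H·x̄ = [26, 13]
S = H·P̄·Hᵀ + R = [662 258; 258 280]
K = P̄·Hᵀ·S⁻¹ = [7936/29699 13377/59398; -19011/59398 4577/59398; -9933/59398 -2106/29699]
x' = x̄ + K·y = [-66805/59398, 40399/59398, 21687/29699]
P' = (I − K·H)·P̄ = [73563/29699 -235041/59398 -317253/59398; -235041/59398 430557/59398 284120/29699; -317253/59398 284120/29699 769809/59398]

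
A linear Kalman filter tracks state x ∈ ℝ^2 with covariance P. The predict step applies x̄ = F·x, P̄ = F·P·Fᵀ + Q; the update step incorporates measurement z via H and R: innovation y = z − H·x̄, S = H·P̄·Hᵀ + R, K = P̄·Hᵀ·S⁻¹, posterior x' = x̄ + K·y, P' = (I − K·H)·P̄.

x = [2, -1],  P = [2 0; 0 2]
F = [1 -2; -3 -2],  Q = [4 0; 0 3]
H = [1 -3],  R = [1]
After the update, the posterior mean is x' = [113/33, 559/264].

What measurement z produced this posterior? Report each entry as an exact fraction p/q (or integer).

x̄ = F·x = [4, -4]
P̄ = F·P·Fᵀ + Q = [14 2; 2 29]
S = H·P̄·Hᵀ + R = [264]
K = P̄·Hᵀ·S⁻¹ = [1/33; -85/264]
x' − x̄ = [-19/33, 1615/264] = K·y
y = (KᵀK)⁻¹·Kᵀ·(x' − x̄) = [-19]
z = y + H·x̄ = [-19] + [16] = [-3]

z = [-3]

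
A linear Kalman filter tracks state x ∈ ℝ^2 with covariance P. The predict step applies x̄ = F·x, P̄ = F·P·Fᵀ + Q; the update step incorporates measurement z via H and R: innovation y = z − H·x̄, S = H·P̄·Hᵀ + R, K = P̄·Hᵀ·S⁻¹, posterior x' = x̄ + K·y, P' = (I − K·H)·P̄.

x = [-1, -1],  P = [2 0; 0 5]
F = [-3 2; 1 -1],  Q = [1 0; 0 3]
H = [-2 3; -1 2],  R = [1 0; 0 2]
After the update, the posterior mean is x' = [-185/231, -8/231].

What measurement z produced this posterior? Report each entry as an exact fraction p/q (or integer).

z = [2, -1]

x̄ = F·x = [1, 0]
P̄ = F·P·Fᵀ + Q = [39 -16; -16 10]
S = H·P̄·Hᵀ + R = [439 250; 250 145]
K = P̄·Hᵀ·S⁻¹ = [-104/231 331/1155; -2/231 304/1155]
x' − x̄ = [-416/231, -8/231] = K·y
y = (KᵀK)⁻¹·Kᵀ·(x' − x̄) = [4, 0]
z = y + H·x̄ = [4, 0] + [-2, -1] = [2, -1]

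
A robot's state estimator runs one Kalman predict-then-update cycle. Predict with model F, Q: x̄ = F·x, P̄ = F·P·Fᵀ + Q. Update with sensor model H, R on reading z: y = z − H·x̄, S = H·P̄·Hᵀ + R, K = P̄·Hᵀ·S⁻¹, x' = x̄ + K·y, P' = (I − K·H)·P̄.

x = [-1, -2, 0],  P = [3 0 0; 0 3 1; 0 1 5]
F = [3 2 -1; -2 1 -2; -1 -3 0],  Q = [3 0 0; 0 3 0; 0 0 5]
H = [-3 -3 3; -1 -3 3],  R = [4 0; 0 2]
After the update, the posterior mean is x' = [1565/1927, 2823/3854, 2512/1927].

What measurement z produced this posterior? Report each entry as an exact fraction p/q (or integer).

x̄ = F·x = [-7, 0, 7]
P̄ = F·P·Fᵀ + Q = [43 -7 -24; -7 34 3; -24 3 35]
S = H·P̄·Hᵀ + R = [1264 900; 900 714]
K = P̄·Hᵀ·S⁻¹ = [-915/1927 2699/5781; 1083/3854 -2744/5781; 249/1927 10/1927]
x' − x̄ = [15054/1927, 2823/3854, -10977/1927] = K·y
y = (KᵀK)⁻¹·Kᵀ·(x' − x̄) = [-43, -27]
z = y + H·x̄ = [-43, -27] + [42, 28] = [-1, 1]

z = [-1, 1]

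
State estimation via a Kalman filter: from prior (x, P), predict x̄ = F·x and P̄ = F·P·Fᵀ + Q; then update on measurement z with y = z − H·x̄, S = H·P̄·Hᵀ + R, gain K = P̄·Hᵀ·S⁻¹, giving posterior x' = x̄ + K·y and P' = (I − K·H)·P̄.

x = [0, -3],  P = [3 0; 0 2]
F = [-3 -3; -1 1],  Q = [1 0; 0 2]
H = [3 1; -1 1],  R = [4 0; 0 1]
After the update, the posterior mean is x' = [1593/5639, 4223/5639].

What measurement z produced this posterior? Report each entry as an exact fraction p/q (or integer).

x̄ = F·x = [9, -3]
P̄ = F·P·Fᵀ + Q = [46 3; 3 7]
S = H·P̄·Hᵀ + R = [443 -125; -125 48]
K = P̄·Hᵀ·S⁻¹ = [1393/5639 -1424/5639; 1268/5639 3772/5639]
x' − x̄ = [-49158/5639, 21140/5639] = K·y
y = (KᵀK)⁻¹·Kᵀ·(x' − x̄) = [-22, 13]
z = y + H·x̄ = [-22, 13] + [24, -12] = [2, 1]

z = [2, 1]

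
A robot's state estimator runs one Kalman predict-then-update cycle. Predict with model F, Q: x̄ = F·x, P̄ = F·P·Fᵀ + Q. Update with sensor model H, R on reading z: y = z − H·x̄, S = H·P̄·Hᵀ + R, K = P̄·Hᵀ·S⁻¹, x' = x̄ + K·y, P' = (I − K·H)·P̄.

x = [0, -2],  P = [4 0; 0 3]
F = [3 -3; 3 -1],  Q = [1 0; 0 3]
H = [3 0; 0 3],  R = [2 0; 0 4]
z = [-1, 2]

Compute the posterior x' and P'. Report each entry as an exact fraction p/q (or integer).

x' = [-15165/56771, 30670/56771]
P' = [12446/56771 360/56771; 360/56771 24204/56771]

x̄ = F·x = [6, 2]
P̄ = F·P·Fᵀ + Q = [64 45; 45 42]
y = z − H·x̄ = [-19, -4]
S = H·P̄·Hᵀ + R = [578 405; 405 382]
K = P̄·Hᵀ·S⁻¹ = [18669/56771 270/56771; 540/56771 18153/56771]
x' = x̄ + K·y = [-15165/56771, 30670/56771]
P' = (I − K·H)·P̄ = [12446/56771 360/56771; 360/56771 24204/56771]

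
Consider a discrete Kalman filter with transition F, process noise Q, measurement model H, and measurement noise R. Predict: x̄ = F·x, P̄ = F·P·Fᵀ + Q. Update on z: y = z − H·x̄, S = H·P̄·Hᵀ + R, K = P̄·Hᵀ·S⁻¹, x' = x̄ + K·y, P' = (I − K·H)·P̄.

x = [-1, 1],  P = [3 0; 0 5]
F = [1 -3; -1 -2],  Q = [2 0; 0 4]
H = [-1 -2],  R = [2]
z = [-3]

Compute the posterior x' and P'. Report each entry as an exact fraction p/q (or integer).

x̄ = F·x = [-4, -1]
P̄ = F·P·Fᵀ + Q = [50 27; 27 27]
y = z − H·x̄ = [-9]
S = H·P̄·Hᵀ + R = [268]
K = P̄·Hᵀ·S⁻¹ = [-26/67; -81/268]
x' = x̄ + K·y = [-34/67, 461/268]
P' = (I − K·H)·P̄ = [646/67 -297/67; -297/67 675/268]

x' = [-34/67, 461/268]
P' = [646/67 -297/67; -297/67 675/268]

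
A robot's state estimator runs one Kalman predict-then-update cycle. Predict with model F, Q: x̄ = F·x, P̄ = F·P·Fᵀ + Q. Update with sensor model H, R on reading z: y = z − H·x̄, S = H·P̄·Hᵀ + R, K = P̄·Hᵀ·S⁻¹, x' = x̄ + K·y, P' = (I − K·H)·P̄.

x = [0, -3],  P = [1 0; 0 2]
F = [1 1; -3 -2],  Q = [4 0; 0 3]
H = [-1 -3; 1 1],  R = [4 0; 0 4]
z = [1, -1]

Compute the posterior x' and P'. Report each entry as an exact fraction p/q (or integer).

x' = [-353/253, 72/253]
P' = [938/253 -392/253; -392/253 262/253]

x̄ = F·x = [-3, 6]
P̄ = F·P·Fᵀ + Q = [7 -7; -7 20]
y = z − H·x̄ = [16, -4]
S = H·P̄·Hᵀ + R = [149 -39; -39 17]
K = P̄·Hᵀ·S⁻¹ = [119/506 273/506; -197/506 -65/506]
x' = x̄ + K·y = [-353/253, 72/253]
P' = (I − K·H)·P̄ = [938/253 -392/253; -392/253 262/253]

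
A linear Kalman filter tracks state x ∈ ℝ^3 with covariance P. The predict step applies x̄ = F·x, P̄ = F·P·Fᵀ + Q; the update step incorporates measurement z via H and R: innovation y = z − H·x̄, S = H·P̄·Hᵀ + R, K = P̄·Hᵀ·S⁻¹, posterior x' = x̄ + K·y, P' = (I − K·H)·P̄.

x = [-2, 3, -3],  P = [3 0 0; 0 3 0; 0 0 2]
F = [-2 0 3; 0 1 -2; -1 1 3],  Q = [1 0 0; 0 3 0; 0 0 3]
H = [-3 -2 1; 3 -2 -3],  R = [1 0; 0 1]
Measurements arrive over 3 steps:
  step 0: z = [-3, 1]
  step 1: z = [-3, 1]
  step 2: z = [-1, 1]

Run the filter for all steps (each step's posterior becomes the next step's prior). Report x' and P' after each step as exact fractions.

step 0: x' = [-53215/17609, 58555/17609, -97238/17609], P' = [161129/17609 -118968/17609 239556/17609; -118968/17609 90536/17609 -177939/17609; 239556/17609 -177939/17609 358317/17609]
step 1: x' = [-296313996/314599819, 522401015/314599819, -736453938/314599819], P' = [1549463422/314599819 -1187211641/314599819 2309873158/314599819; -1187211641/314599819 957500401/314599819 -1788853149/314599819; 2309873158/314599819 -1788853149/314599819 3481684811/314599819]
step 2: x' = [-2091750775010/3331809509269, 2300275748909/3331809509269, -4636488893283/3331809509269], P' = [15272345158242/3331809509269 -11690081755809/3331809509269 22754041133776/3331809509269; -11690081755809/3331809509269 9454678758110/3331809509269 -17618034340557/3331809509269; 22754041133776/3331809509269 -17618034340557/3331809509269 34305572712919/3331809509269]

step 0: x̄ = F·x = [-5, 9, -4]
step 0: P̄ = F·P·Fᵀ + Q = [31 -12 24; -12 14 -9; 24 -9 27]
step 0: y = z − H·x̄ = [4, 22]
step 0: S = H·P̄·Hᵀ + R = [111 -52; -52 183]
step 0: K = P̄·Hᵀ·S⁻¹ = [-5895/17609 2655/17609; -2107/17609 -4159/17609; -4473/17609 -405/17609]
step 0: x' = x̄ + K·y = [-53215/17609, 58555/17609, -97238/17609]
step 0: P' = (I − K·H)·P̄ = [161129/17609 -118968/17609 239556/17609; -118968/17609 90536/17609 -177939/17609; 239556/17609 -177939/17609 358317/17609]
step 1: x̄ = F·x = [-185284/17609, 253031/17609, -179944/17609]
step 1: P̄ = F·P·Fᵀ + Q = [1012306/17609 -1487559/17609 1095226/17609; -1487559/17609 2288387/17609 -1639225/17609; 1095226/17609 -1639225/17609 1262311/17609]
step 1: y = z − H·x̄ = [77327/17609, 539691/17609]
step 1: S = H·P̄·Hᵀ + R = [1679058/17609 2841673/17609; 2841673/17609 8108650/17609]
step 1: K = P̄·Hᵀ·S⁻¹ = [1561138/13678253 93194074/314599819; -6183436/13678253 -110076278/314599819; 5642245/13678253 62271339/314599819]
step 1: x' = x̄ + K·y = [-296313996/314599819, 522401015/314599819, -736453938/314599819]
step 1: P' = (I − K·H)·P̄ = [1549463422/314599819 -1187211641/314599819 2309873158/314599819; -1187211641/314599819 957500401/314599819 -1788853149/314599819; 2309873158/314599819 -1788853149/314599819 3481684811/314599819]
step 2: x̄ = F·x = [-1616733822/314599819, 1995308891/314599819, -1390646803/314599819]
step 2: P̄ = F·P·Fᵀ + Q = [10129138910/314599819 -14642752399/314599819 10653095556/314599819; -14642752399/314599819 22983451698/314599819 -15914503657/314599819; 10653095556/314599819 -15914503657/314599819 12567992019/314599819]
step 2: y = z − H·x̄ = [216463300/314599819, 4983478658/314599819]
step 2: S = H·P̄·Hᵀ + R = [20005061324/314599819 27246712589/314599819; 27246712589/314599819 89505849868/314599819]
step 2: K = P̄·Hᵀ·S⁻¹ = [317169170668/3331809509269 935075585016/3331809509269; -1457146589350/3331809509269 -1125499761976/3331809509269; 1279517992705/3331809509269 581473943685/3331809509269]
step 2: x' = x̄ + K·y = [-2091750775010/3331809509269, 2300275748909/3331809509269, -4636488893283/3331809509269]
step 2: P' = (I − K·H)·P̄ = [15272345158242/3331809509269 -11690081755809/3331809509269 22754041133776/3331809509269; -11690081755809/3331809509269 9454678758110/3331809509269 -17618034340557/3331809509269; 22754041133776/3331809509269 -17618034340557/3331809509269 34305572712919/3331809509269]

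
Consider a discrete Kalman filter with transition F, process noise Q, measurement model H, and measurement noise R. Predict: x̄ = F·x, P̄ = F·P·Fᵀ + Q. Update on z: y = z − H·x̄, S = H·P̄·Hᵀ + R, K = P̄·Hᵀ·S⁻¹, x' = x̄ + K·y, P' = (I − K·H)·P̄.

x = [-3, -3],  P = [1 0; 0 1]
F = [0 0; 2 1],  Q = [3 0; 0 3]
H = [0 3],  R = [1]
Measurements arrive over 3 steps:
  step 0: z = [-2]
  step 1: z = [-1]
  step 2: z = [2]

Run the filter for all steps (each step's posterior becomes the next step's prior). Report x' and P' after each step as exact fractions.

step 0: x' = [0, -57/73], P' = [3 0; 0 8/73]
step 1: x' = [0, -1683/5000], P' = [3 0; 0 1103/10000]
step 2: x' = [0, 903252/1369927], P' = [3 0; 0 151103/1369927]

step 0: x̄ = F·x = [0, -9]
step 0: P̄ = F·P·Fᵀ + Q = [3 0; 0 8]
step 0: y = z − H·x̄ = [25]
step 0: S = H·P̄·Hᵀ + R = [73]
step 0: K = P̄·Hᵀ·S⁻¹ = [0; 24/73]
step 0: x' = x̄ + K·y = [0, -57/73]
step 0: P' = (I − K·H)·P̄ = [3 0; 0 8/73]
step 1: x̄ = F·x = [0, -57/73]
step 1: P̄ = F·P·Fᵀ + Q = [3 0; 0 1103/73]
step 1: y = z − H·x̄ = [98/73]
step 1: S = H·P̄·Hᵀ + R = [10000/73]
step 1: K = P̄·Hᵀ·S⁻¹ = [0; 3309/10000]
step 1: x' = x̄ + K·y = [0, -1683/5000]
step 1: P' = (I − K·H)·P̄ = [3 0; 0 1103/10000]
step 2: x̄ = F·x = [0, -1683/5000]
step 2: P̄ = F·P·Fᵀ + Q = [3 0; 0 151103/10000]
step 2: y = z − H·x̄ = [15049/5000]
step 2: S = H·P̄·Hᵀ + R = [1369927/10000]
step 2: K = P̄·Hᵀ·S⁻¹ = [0; 453309/1369927]
step 2: x' = x̄ + K·y = [0, 903252/1369927]
step 2: P' = (I − K·H)·P̄ = [3 0; 0 151103/1369927]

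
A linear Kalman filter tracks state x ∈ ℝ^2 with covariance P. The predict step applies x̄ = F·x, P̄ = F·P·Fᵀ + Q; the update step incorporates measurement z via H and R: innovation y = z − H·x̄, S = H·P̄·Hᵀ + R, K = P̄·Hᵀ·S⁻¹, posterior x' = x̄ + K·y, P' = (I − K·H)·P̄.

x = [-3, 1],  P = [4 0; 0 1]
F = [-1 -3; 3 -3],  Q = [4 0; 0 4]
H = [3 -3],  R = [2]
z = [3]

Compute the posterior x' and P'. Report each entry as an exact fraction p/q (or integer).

x̄ = F·x = [0, -12]
P̄ = F·P·Fᵀ + Q = [17 -3; -3 49]
y = z − H·x̄ = [-33]
S = H·P̄·Hᵀ + R = [650]
K = P̄·Hᵀ·S⁻¹ = [6/65; -6/25]
x' = x̄ + K·y = [-198/65, -102/25]
P' = (I − K·H)·P̄ = [149/13 57/5; 57/5 289/25]

x' = [-198/65, -102/25]
P' = [149/13 57/5; 57/5 289/25]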